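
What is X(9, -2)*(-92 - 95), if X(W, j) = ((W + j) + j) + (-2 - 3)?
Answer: 0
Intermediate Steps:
X(W, j) = -5 + W + 2*j (X(W, j) = (W + 2*j) - 5 = -5 + W + 2*j)
X(9, -2)*(-92 - 95) = (-5 + 9 + 2*(-2))*(-92 - 95) = (-5 + 9 - 4)*(-187) = 0*(-187) = 0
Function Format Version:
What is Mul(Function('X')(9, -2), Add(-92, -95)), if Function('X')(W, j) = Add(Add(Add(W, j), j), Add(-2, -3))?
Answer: 0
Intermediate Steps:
Function('X')(W, j) = Add(-5, W, Mul(2, j)) (Function('X')(W, j) = Add(Add(W, Mul(2, j)), -5) = Add(-5, W, Mul(2, j)))
Mul(Function('X')(9, -2), Add(-92, -95)) = Mul(Add(-5, 9, Mul(2, -2)), Add(-92, -95)) = Mul(Add(-5, 9, -4), -187) = Mul(0, -187) = 0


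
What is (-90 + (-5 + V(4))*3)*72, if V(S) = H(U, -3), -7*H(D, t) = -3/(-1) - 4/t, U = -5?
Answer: -53856/7 ≈ -7693.7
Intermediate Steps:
H(D, t) = -3/7 + 4/(7*t) (H(D, t) = -(-3/(-1) - 4/t)/7 = -(-3*(-1) - 4/t)/7 = -(3 - 4/t)/7 = -3/7 + 4/(7*t))
V(S) = -13/21 (V(S) = (⅐)*(4 - 3*(-3))/(-3) = (⅐)*(-⅓)*(4 + 9) = (⅐)*(-⅓)*13 = -13/21)
(-90 + (-5 + V(4))*3)*72 = (-90 + (-5 - 13/21)*3)*72 = (-90 - 118/21*3)*72 = (-90 - 118/7)*72 = -748/7*72 = -53856/7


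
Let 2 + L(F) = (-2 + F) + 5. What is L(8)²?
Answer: 81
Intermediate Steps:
L(F) = 1 + F (L(F) = -2 + ((-2 + F) + 5) = -2 + (3 + F) = 1 + F)
L(8)² = (1 + 8)² = 9² = 81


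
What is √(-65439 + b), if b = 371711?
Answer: 4*√19142 ≈ 553.42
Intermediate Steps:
√(-65439 + b) = √(-65439 + 371711) = √306272 = 4*√19142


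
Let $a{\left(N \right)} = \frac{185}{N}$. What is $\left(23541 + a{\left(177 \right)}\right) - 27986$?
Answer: $- \frac{786580}{177} \approx -4444.0$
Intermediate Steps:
$\left(23541 + a{\left(177 \right)}\right) - 27986 = \left(23541 + \frac{185}{177}\right) - 27986 = \frac{4166942}{177} - 27986 = - \frac{786580}{177}$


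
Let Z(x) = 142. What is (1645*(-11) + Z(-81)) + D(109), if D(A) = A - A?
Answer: -17953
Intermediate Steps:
D(A) = 0
(1645*(-11) + Z(-81)) + D(109) = (1645*(-11) + 142) + 0 = (-18095 + 142) + 0 = -17953 + 0 = -17953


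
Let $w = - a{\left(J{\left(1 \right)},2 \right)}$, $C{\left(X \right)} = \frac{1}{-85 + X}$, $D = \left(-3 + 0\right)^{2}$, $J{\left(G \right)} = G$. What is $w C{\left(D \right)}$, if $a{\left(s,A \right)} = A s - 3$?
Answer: $- \frac{1}{76} \approx -0.013158$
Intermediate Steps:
$D = 9$ ($D = \left(-3\right)^{2} = 9$)
$a{\left(s,A \right)} = -3 + A s$
$w = 1$ ($w = - (-3 + 2 \cdot 1) = - (-3 + 2) = \left(-1\right) \left(-1\right) = 1$)
$w C{\left(D \right)} = 1 \frac{1}{-85 + 9} = 1 \frac{1}{-76} = 1 \left(- \frac{1}{76}\right) = - \frac{1}{76}$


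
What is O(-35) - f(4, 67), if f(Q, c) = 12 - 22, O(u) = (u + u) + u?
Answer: -95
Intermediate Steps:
O(u) = 3*u (O(u) = 2*u + u = 3*u)
f(Q, c) = -10
O(-35) - f(4, 67) = 3*(-35) - 1*(-10) = -105 + 10 = -95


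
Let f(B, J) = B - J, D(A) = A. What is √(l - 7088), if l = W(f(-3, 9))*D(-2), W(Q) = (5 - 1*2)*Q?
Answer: 2*I*√1754 ≈ 83.762*I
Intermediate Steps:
W(Q) = 3*Q (W(Q) = (5 - 2)*Q = 3*Q)
l = 72 (l = (3*(-3 - 1*9))*(-2) = (3*(-3 - 9))*(-2) = (3*(-12))*(-2) = -36*(-2) = 72)
√(l - 7088) = √(72 - 7088) = √(-7016) = 2*I*√1754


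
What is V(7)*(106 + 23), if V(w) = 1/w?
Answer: 129/7 ≈ 18.429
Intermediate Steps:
V(7)*(106 + 23) = (106 + 23)/7 = (⅐)*129 = 129/7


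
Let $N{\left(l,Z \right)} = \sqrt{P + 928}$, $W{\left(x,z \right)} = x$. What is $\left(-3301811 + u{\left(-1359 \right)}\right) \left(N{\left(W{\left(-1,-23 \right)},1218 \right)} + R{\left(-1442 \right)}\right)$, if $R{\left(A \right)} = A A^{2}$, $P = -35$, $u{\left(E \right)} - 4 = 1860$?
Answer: $9894702612926936 - 3299947 \sqrt{893} \approx 9.8947 \cdot 10^{15}$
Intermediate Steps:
$u{\left(E \right)} = 1864$ ($u{\left(E \right)} = 4 + 1860 = 1864$)
$R{\left(A \right)} = A^{3}$
$N{\left(l,Z \right)} = \sqrt{893}$ ($N{\left(l,Z \right)} = \sqrt{-35 + 928} = \sqrt{893}$)
$\left(-3301811 + u{\left(-1359 \right)}\right) \left(N{\left(W{\left(-1,-23 \right)},1218 \right)} + R{\left(-1442 \right)}\right) = \left(-3301811 + 1864\right) \left(\sqrt{893} + \left(-1442\right)^{3}\right) = - 3299947 \left(\sqrt{893} - 2998442888\right) = - 3299947 \left(-2998442888 + \sqrt{893}\right) = 9894702612926936 - 3299947 \sqrt{893}$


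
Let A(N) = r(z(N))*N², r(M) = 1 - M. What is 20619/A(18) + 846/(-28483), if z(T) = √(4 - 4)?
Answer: 65224097/1025388 ≈ 63.609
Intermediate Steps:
z(T) = 0 (z(T) = √0 = 0)
A(N) = N² (A(N) = (1 - 1*0)*N² = (1 + 0)*N² = 1*N² = N²)
20619/A(18) + 846/(-28483) = 20619/(18²) + 846/(-28483) = 20619/324 + 846*(-1/28483) = 20619*(1/324) - 846/28483 = 2291/36 - 846/28483 = 65224097/1025388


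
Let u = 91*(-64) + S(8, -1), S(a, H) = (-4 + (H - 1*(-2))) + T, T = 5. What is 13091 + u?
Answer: 7269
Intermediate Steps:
S(a, H) = 3 + H (S(a, H) = (-4 + (H - 1*(-2))) + 5 = (-4 + (H + 2)) + 5 = (-4 + (2 + H)) + 5 = (-2 + H) + 5 = 3 + H)
u = -5822 (u = 91*(-64) + (3 - 1) = -5824 + 2 = -5822)
13091 + u = 13091 - 5822 = 7269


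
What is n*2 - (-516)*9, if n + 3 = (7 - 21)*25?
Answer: 3938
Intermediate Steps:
n = -353 (n = -3 + (7 - 21)*25 = -3 - 14*25 = -3 - 350 = -353)
n*2 - (-516)*9 = -353*2 - (-516)*9 = -706 - 1*(-4644) = -706 + 4644 = 3938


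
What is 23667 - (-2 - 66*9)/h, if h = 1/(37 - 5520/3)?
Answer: -1050921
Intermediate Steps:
h = -1/1803 (h = 1/(37 - 5520/3) = 1/(37 - 69*80/3) = 1/(37 - 1840) = 1/(-1803) = -1/1803 ≈ -0.00055463)
23667 - (-2 - 66*9)/h = 23667 - (-2 - 66*9)/(-1/1803) = 23667 - (-2 - 594)*(-1803) = 23667 - (-596)*(-1803) = 23667 - 1*1074588 = 23667 - 1074588 = -1050921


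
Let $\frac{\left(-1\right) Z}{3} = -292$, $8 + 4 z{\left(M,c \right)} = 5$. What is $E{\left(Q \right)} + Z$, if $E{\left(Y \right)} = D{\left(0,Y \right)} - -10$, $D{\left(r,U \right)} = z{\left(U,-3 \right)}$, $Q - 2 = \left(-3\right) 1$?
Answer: $\frac{3541}{4} \approx 885.25$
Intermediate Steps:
$Q = -1$ ($Q = 2 - 3 = -1$)
$z{\left(M,c \right)} = - \frac{3}{4}$ ($z{\left(M,c \right)} = -2 + \frac{1}{4} \cdot 5 = -2 + \frac{5}{4} = - \frac{3}{4}$)
$D{\left(r,U \right)} = - \frac{3}{4}$
$E{\left(Y \right)} = \frac{37}{4}$ ($E{\left(Y \right)} = - \frac{3}{4} - -10 = - \frac{3}{4} + 10 = \frac{37}{4}$)
$Z = 876$ ($Z = \left(-3\right) \left(-292\right) = 876$)
$E{\left(Q \right)} + Z = \frac{37}{4} + 876 = \frac{3541}{4}$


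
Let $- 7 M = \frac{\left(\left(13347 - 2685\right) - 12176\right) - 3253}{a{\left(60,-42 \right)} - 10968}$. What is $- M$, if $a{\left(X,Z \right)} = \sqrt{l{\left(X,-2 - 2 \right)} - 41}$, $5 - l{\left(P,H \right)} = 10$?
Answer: $\frac{3734604}{60148535} + \frac{681 i \sqrt{46}}{120297070} \approx 0.06209 + 3.8395 \cdot 10^{-5} i$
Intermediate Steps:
$l{\left(P,H \right)} = -5$ ($l{\left(P,H \right)} = 5 - 10 = -5$)
$a{\left(X,Z \right)} = i \sqrt{46}$ ($a{\left(X,Z \right)} = \sqrt{-5 - 41} = \sqrt{-46} = i \sqrt{46}$)
$M = \frac{681}{-10968 + i \sqrt{46}}$ ($M = - \frac{\left(\left(\left(13347 - 2685\right) - 12176\right) - 3253\right) \frac{1}{i \sqrt{46} - 10968}}{7} = - \frac{\left(\left(10662 - 12176\right) - 3253\right) \frac{1}{-10968 + i \sqrt{46}}}{7} = - \frac{\left(-1514 - 3253\right) \frac{1}{-10968 + i \sqrt{46}}}{7} = - \frac{\left(-4767\right) \frac{1}{-10968 + i \sqrt{46}}}{7} = \frac{681}{-10968 + i \sqrt{46}} \approx -0.06209 - 3.8395 \cdot 10^{-5} i$)
$- M = - (- \frac{3734604}{60148535} - \frac{681 i \sqrt{46}}{120297070}) = \frac{3734604}{60148535} + \frac{681 i \sqrt{46}}{120297070}$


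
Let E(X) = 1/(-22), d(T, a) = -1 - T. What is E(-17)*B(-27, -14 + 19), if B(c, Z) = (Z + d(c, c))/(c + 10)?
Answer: 31/374 ≈ 0.082888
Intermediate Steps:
E(X) = -1/22
B(c, Z) = (-1 + Z - c)/(10 + c) (B(c, Z) = (Z + (-1 - c))/(c + 10) = (-1 + Z - c)/(10 + c))
E(-17)*B(-27, -14 + 19) = -(-1 + (-14 + 19) - 1*(-27))/(22*(10 - 27)) = -(-1 + 5 + 27)/(22*(-17)) = -(-1)*31/374 = -1/22*(-31/17) = 31/374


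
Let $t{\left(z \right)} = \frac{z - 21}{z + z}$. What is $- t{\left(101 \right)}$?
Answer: $- \frac{40}{101} \approx -0.39604$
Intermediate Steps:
$t{\left(z \right)} = \frac{-21 + z}{2 z}$
$- t{\left(101 \right)} = - \frac{-21 + 101}{2 \cdot 101} = - \frac{80}{2 \cdot 101} = \left(-1\right) \frac{40}{101} = - \frac{40}{101}$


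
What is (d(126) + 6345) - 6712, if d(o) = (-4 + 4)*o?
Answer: -367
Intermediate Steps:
d(o) = 0 (d(o) = 0*o = 0)
(d(126) + 6345) - 6712 = (0 + 6345) - 6712 = 6345 - 6712 = -367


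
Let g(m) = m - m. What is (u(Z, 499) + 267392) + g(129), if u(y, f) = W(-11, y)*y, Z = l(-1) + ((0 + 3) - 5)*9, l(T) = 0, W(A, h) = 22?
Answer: 266996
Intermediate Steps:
g(m) = 0
Z = -18 (Z = 0 + ((0 + 3) - 5)*9 = 0 + (3 - 5)*9 = 0 - 2*9 = 0 - 18 = -18)
u(y, f) = 22*y
(u(Z, 499) + 267392) + g(129) = (22*(-18) + 267392) + 0 = (-396 + 267392) + 0 = 266996 + 0 = 266996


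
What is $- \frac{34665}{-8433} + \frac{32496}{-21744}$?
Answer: $\frac{370152}{141487} \approx 2.6162$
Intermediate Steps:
$- \frac{34665}{-8433} + \frac{32496}{-21744} = \left(-34665\right) \left(- \frac{1}{8433}\right) + 32496 \left(- \frac{1}{21744}\right) = \frac{11555}{2811} - \frac{677}{453} = \frac{370152}{141487}$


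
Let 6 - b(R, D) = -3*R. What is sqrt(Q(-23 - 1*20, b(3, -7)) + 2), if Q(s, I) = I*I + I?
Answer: 11*sqrt(2) ≈ 15.556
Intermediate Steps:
b(R, D) = 6 + 3*R (b(R, D) = 6 - (-3)*R = 6 + 3*R)
Q(s, I) = I + I**2 (Q(s, I) = I**2 + I = I + I**2)
sqrt(Q(-23 - 1*20, b(3, -7)) + 2) = sqrt((6 + 3*3)*(1 + (6 + 3*3)) + 2) = sqrt((6 + 9)*(1 + (6 + 9)) + 2) = sqrt(15*(1 + 15) + 2) = sqrt(15*16 + 2) = sqrt(240 + 2) = sqrt(242) = 11*sqrt(2)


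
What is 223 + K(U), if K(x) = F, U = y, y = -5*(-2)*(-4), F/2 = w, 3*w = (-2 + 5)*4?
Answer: 231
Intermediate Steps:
w = 4 (w = ((-2 + 5)*4)/3 = (3*4)/3 = (⅓)*12 = 4)
F = 8 (F = 2*4 = 8)
y = -40 (y = 10*(-4) = -40)
U = -40
K(x) = 8
223 + K(U) = 223 + 8 = 231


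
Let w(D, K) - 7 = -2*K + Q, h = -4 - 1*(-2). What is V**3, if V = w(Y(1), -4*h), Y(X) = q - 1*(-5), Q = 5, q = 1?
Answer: -64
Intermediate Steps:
h = -2 (h = -4 + 2 = -2)
Y(X) = 6 (Y(X) = 1 - 1*(-5) = 1 + 5 = 6)
w(D, K) = 12 - 2*K (w(D, K) = 7 + (-2*K + 5) = 7 + (5 - 2*K) = 12 - 2*K)
V = -4 (V = 12 - (-8)*(-2) = 12 - 2*8 = 12 - 16 = -4)
V**3 = (-4)**3 = -64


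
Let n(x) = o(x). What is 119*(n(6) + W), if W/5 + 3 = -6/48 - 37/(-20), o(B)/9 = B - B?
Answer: -6069/8 ≈ -758.63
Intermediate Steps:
o(B) = 0 (o(B) = 9*(B - B) = 9*0 = 0)
n(x) = 0
W = -51/8 (W = -15 + 5*(-6/48 - 37/(-20)) = -15 + 5*(-6*1/48 - 37*(-1/20)) = -15 + 5*(-⅛ + 37/20) = -15 + 5*(69/40) = -15 + 69/8 = -51/8 ≈ -6.3750)
119*(n(6) + W) = 119*(0 - 51/8) = 119*(-51/8) = -6069/8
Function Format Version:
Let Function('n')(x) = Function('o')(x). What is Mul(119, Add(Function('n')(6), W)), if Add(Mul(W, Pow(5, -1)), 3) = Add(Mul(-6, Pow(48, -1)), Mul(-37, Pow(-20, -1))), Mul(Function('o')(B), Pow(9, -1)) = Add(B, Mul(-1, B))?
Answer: Rational(-6069, 8) ≈ -758.63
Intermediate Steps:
Function('o')(B) = 0 (Function('o')(B) = Mul(9, Add(B, Mul(-1, B))) = Mul(9, 0) = 0)
Function('n')(x) = 0
W = Rational(-51, 8) (W = Add(-15, Mul(5, Add(Mul(-6, Pow(48, -1)), Mul(-37, Pow(-20, -1))))) = Add(-15, Mul(5, Add(Mul(-6, Rational(1, 48)), Mul(-37, Rational(-1, 20))))) = Add(-15, Mul(5, Add(Rational(-1, 8), Rational(37, 20)))) = Add(-15, Mul(5, Rational(69, 40))) = Add(-15, Rational(69, 8)) = Rational(-51, 8) ≈ -6.3750)
Mul(119, Add(Function('n')(6), W)) = Mul(119, Add(0, Rational(-51, 8))) = Mul(119, Rational(-51, 8)) = Rational(-6069, 8)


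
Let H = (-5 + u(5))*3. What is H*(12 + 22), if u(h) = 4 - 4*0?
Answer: -102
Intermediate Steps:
u(h) = 4 (u(h) = 4 - 1*0 = 4 + 0 = 4)
H = -3 (H = (-5 + 4)*3 = -1*3 = -3)
H*(12 + 22) = -3*(12 + 22) = -3*34 = -102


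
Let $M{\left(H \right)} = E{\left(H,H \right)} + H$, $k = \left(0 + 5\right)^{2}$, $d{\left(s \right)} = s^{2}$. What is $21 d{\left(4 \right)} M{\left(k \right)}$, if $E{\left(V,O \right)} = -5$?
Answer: $6720$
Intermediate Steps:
$k = 25$ ($k = 5^{2} = 25$)
$M{\left(H \right)} = -5 + H$
$21 d{\left(4 \right)} M{\left(k \right)} = 21 \cdot 4^{2} \left(-5 + 25\right) = 21 \cdot 16 \cdot 20 = 336 \cdot 20 = 6720$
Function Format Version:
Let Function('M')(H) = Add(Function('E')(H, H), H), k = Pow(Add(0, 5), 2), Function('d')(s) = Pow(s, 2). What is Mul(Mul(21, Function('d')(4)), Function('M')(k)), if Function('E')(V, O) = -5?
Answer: 6720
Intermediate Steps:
k = 25 (k = Pow(5, 2) = 25)
Function('M')(H) = Add(-5, H)
Mul(Mul(21, Function('d')(4)), Function('M')(k)) = Mul(Mul(21, Pow(4, 2)), Add(-5, 25)) = Mul(Mul(21, 16), 20) = Mul(336, 20) = 6720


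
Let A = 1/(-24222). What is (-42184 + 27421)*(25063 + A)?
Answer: -2987420922185/8074 ≈ -3.7000e+8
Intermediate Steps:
A = -1/24222 ≈ -4.1285e-5
(-42184 + 27421)*(25063 + A) = (-42184 + 27421)*(25063 - 1/24222) = -14763*607075985/24222 = -2987420922185/8074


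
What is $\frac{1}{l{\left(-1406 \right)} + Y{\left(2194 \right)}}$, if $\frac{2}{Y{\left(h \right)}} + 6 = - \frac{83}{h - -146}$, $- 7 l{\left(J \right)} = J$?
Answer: $\frac{98861}{19824178} \approx 0.0049869$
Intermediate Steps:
$l{\left(J \right)} = - \frac{J}{7}$
$Y{\left(h \right)} = \frac{2}{-6 - \frac{83}{146 + h}}$ ($Y{\left(h \right)} = \frac{2}{-6 - \frac{83}{h - -146}} = \frac{2}{-6 - \frac{83}{h + 146}} = \frac{2}{-6 - \frac{83}{146 + h}}$)
$\frac{1}{l{\left(-1406 \right)} + Y{\left(2194 \right)}} = \frac{1}{\left(- \frac{1}{7}\right) \left(-1406\right) + \frac{2 \left(-146 - 2194\right)}{959 + 6 \cdot 2194}} = \frac{1}{\frac{1406}{7} + \frac{2 \left(-146 - 2194\right)}{959 + 13164}} = \frac{1}{\frac{1406}{7} + 2 \cdot \frac{1}{14123} \left(-2340\right)} = \frac{1}{\frac{1406}{7} - \frac{4680}{14123}} = \frac{1}{\frac{19824178}{98861}} = \frac{98861}{19824178}$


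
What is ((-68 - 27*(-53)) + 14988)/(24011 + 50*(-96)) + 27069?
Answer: 520038910/19211 ≈ 27070.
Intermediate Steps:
((-68 - 27*(-53)) + 14988)/(24011 + 50*(-96)) + 27069 = ((-68 + 1431) + 14988)/(24011 - 4800) + 27069 = (1363 + 14988)/19211 + 27069 = 16351*(1/19211) + 27069 = 16351/19211 + 27069 = 520038910/19211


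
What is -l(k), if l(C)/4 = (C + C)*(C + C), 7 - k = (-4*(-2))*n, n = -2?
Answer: -8464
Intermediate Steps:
k = 23 (k = 7 - (-4*(-2))*(-2) = 7 - 8*(-2) = 7 - 1*(-16) = 7 + 16 = 23)
l(C) = 16*C**2 (l(C) = 4*((C + C)*(C + C)) = 4*((2*C)*(2*C)) = 4*(4*C**2) = 16*C**2)
-l(k) = -16*23**2 = -16*529 = -1*8464 = -8464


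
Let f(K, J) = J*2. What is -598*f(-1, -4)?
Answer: 4784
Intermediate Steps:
f(K, J) = 2*J
-598*f(-1, -4) = -1196*(-4) = -598*(-8) = 4784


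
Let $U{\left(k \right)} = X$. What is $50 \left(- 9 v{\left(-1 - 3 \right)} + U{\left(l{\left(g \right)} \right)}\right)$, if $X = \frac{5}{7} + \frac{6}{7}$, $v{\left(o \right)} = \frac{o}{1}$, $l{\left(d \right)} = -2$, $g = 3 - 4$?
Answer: $\frac{13150}{7} \approx 1878.6$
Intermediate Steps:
$g = -1$
$v{\left(o \right)} = o$ ($v{\left(o \right)} = o 1 = o$)
$X = \frac{11}{7}$ ($X = 5 \cdot \frac{1}{7} + 6 \cdot \frac{1}{7} = \frac{5}{7} + \frac{6}{7} = \frac{11}{7} \approx 1.5714$)
$U{\left(k \right)} = \frac{11}{7}$
$50 \left(- 9 v{\left(-1 - 3 \right)} + U{\left(l{\left(g \right)} \right)}\right) = 50 \left(- 9 \left(-1 - 3\right) + \frac{11}{7}\right) = 50 \left(\left(-9\right) \left(-4\right) + \frac{11}{7}\right) = 50 \left(36 + \frac{11}{7}\right) = 50 \cdot \frac{263}{7} = \frac{13150}{7}$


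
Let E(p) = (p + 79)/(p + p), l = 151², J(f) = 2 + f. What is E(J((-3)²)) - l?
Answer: -250766/11 ≈ -22797.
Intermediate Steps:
l = 22801
E(p) = (79 + p)/(2*p) (E(p) = (79 + p)/((2*p)) = (79 + p)*(1/(2*p)) = (79 + p)/(2*p))
E(J((-3)²)) - l = (79 + (2 + (-3)²))/(2*(2 + (-3)²)) - 1*22801 = (79 + (2 + 9))/(2*(2 + 9)) - 22801 = (½)*(79 + 11)/11 - 22801 = (½)*(1/11)*90 - 22801 = 45/11 - 22801 = -250766/11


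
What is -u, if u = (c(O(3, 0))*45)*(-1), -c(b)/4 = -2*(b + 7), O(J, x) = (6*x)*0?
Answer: 2520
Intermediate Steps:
O(J, x) = 0
c(b) = 56 + 8*b (c(b) = -(-8)*(b + 7) = -(-8)*(7 + b) = -4*(-14 - 2*b) = 56 + 8*b)
u = -2520 (u = ((56 + 8*0)*45)*(-1) = ((56 + 0)*45)*(-1) = (56*45)*(-1) = 2520*(-1) = -2520)
-u = -1*(-2520) = 2520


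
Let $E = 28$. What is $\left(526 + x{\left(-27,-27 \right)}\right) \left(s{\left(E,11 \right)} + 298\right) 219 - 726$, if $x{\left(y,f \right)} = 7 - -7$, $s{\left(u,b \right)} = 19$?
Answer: $37487694$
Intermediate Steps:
$x{\left(y,f \right)} = 14$ ($x{\left(y,f \right)} = 7 + 7 = 14$)
$\left(526 + x{\left(-27,-27 \right)}\right) \left(s{\left(E,11 \right)} + 298\right) 219 - 726 = \left(526 + 14\right) \left(19 + 298\right) 219 - 726 = 540 \cdot 317 \cdot 219 - 726 = 171180 \cdot 219 - 726 = 37488420 - 726 = 37487694$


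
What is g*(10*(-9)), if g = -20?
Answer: 1800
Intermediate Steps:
g*(10*(-9)) = -200*(-9) = -20*(-90) = 1800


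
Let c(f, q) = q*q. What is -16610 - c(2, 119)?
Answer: -30771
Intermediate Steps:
c(f, q) = q²
-16610 - c(2, 119) = -16610 - 1*119² = -16610 - 1*14161 = -16610 - 14161 = -30771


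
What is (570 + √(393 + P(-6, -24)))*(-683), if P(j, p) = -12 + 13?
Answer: -389310 - 683*√394 ≈ -4.0287e+5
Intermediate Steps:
P(j, p) = 1
(570 + √(393 + P(-6, -24)))*(-683) = (570 + √(393 + 1))*(-683) = (570 + √394)*(-683) = -389310 - 683*√394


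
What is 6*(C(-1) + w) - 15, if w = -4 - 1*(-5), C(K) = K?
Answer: -15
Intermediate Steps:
w = 1 (w = -4 + 5 = 1)
6*(C(-1) + w) - 15 = 6*(-1 + 1) - 15 = 6*0 - 15 = 0 - 15 = -15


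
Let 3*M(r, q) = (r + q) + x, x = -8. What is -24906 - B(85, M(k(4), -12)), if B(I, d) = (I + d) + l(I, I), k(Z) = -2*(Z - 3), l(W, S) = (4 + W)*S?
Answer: -97646/3 ≈ -32549.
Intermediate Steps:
l(W, S) = S*(4 + W)
k(Z) = 6 - 2*Z (k(Z) = -2*(-3 + Z) = 6 - 2*Z)
M(r, q) = -8/3 + q/3 + r/3 (M(r, q) = ((r + q) - 8)/3 = ((q + r) - 8)/3 = (-8 + q + r)/3 = -8/3 + q/3 + r/3)
B(I, d) = I + d + I*(4 + I) (B(I, d) = (I + d) + I*(4 + I) = I + d + I*(4 + I))
-24906 - B(85, M(k(4), -12)) = -24906 - (85 + (-8/3 + (1/3)*(-12) + (6 - 2*4)/3) + 85*(4 + 85)) = -24906 - (85 + (-8/3 - 4 + (6 - 8)/3) + 85*89) = -24906 - (85 + (-8/3 - 4 + (1/3)*(-2)) + 7565) = -24906 - (85 + (-8/3 - 4 - 2/3) + 7565) = -24906 - (85 - 22/3 + 7565) = -24906 - 1*22928/3 = -24906 - 22928/3 = -97646/3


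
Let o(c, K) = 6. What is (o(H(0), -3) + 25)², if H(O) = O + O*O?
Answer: 961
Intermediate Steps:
H(O) = O + O²
(o(H(0), -3) + 25)² = (6 + 25)² = 31² = 961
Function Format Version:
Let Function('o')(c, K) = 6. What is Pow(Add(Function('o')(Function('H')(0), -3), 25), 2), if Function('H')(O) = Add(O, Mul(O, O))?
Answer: 961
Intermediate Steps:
Function('H')(O) = Add(O, Pow(O, 2))
Pow(Add(Function('o')(Function('H')(0), -3), 25), 2) = Pow(Add(6, 25), 2) = Pow(31, 2) = 961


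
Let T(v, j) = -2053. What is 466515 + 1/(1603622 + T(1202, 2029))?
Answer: 747155962036/1601569 ≈ 4.6652e+5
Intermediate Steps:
466515 + 1/(1603622 + T(1202, 2029)) = 466515 + 1/(1603622 - 2053) = 466515 + 1/1601569 = 747155962036/1601569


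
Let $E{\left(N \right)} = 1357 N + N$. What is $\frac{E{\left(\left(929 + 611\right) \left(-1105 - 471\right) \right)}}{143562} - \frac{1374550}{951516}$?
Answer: $- \frac{261359854362685}{11383461666} \approx -22960.0$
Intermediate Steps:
$E{\left(N \right)} = 1358 N$
$\frac{E{\left(\left(929 + 611\right) \left(-1105 - 471\right) \right)}}{143562} - \frac{1374550}{951516} = \frac{1358 \left(929 + 611\right) \left(-1105 - 471\right)}{143562} - \frac{1374550}{951516} = 1358 \cdot 1540 \left(-1576\right) \frac{1}{143562} - \frac{687275}{475758} = 1358 \left(-2427040\right) \frac{1}{143562} - \frac{687275}{475758} = \left(-3295920320\right) \frac{1}{143562} - \frac{687275}{475758} = - \frac{1647960160}{71781} - \frac{687275}{475758} = - \frac{261359854362685}{11383461666}$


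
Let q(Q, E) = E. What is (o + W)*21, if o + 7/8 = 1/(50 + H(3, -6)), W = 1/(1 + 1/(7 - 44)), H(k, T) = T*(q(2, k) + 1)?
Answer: 1253/312 ≈ 4.0160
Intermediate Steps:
H(k, T) = T*(1 + k) (H(k, T) = T*(k + 1) = T*(1 + k))
W = 37/36 (W = 1/(1 + 1/(-37)) = 1/(1 - 1/37) = 1/(36/37) = 37/36 ≈ 1.0278)
o = -87/104 (o = -7/8 + 1/(50 - 6*(1 + 3)) = -7/8 + 1/(50 - 6*4) = -7/8 + 1/(50 - 24) = -7/8 + 1/26 = -87/104 ≈ -0.83654)
(o + W)*21 = (-87/104 + 37/36)*21 = (179/936)*21 = 1253/312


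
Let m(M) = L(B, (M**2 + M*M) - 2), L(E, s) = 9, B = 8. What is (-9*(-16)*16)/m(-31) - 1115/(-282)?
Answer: 73307/282 ≈ 259.95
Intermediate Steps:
m(M) = 9
(-9*(-16)*16)/m(-31) - 1115/(-282) = (-9*(-16)*16)/9 - 1115/(-282) = (144*16)*(1/9) - 1115*(-1/282) = 2304*(1/9) + 1115/282 = 256 + 1115/282 = 73307/282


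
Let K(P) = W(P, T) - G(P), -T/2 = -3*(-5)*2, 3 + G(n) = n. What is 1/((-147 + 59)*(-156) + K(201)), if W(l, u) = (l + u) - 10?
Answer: 1/13661 ≈ 7.3201e-5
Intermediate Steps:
G(n) = -3 + n
T = -60 (T = -2*(-3*(-5))*2 = -30*2 = -2*30 = -60)
W(l, u) = -10 + l + u
K(P) = -67 (K(P) = (-10 + P - 60) - (-3 + P) = (-70 + P) + (3 - P) = -67)
1/((-147 + 59)*(-156) + K(201)) = 1/((-147 + 59)*(-156) - 67) = 1/(-88*(-156) - 67) = 1/(13728 - 67) = 1/13661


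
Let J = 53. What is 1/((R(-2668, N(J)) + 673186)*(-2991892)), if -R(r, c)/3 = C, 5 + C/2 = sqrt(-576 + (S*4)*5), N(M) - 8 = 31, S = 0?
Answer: -10519/21187261000157776 - 9*I/84749044000631104 ≈ -4.9648e-13 - 1.062e-16*I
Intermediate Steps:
N(M) = 39 (N(M) = 8 + 31 = 39)
C = -10 + 48*I (C = -10 + 2*sqrt(-576 + (0*4)*5) = -10 + 2*sqrt(-576 + 0*5) = -10 + 2*sqrt(-576 + 0) = -10 + 2*sqrt(-576) = -10 + 2*(24*I) = -10 + 48*I ≈ -10.0 + 48.0*I)
R(r, c) = 30 - 144*I (R(r, c) = -3*(-10 + 48*I) = 30 - 144*I)
1/((R(-2668, N(J)) + 673186)*(-2991892)) = 1/(((30 - 144*I) + 673186)*(-2991892)) = -1/2991892/(673216 - 144*I) = ((673216 + 144*I)/453219803392)*(-1/2991892) = -(673216 + 144*I)/1355984704010097664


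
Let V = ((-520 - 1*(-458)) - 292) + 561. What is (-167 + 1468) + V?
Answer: 1508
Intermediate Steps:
V = 207 (V = ((-520 + 458) - 292) + 561 = (-62 - 292) + 561 = -354 + 561 = 207)
(-167 + 1468) + V = (-167 + 1468) + 207 = 1301 + 207 = 1508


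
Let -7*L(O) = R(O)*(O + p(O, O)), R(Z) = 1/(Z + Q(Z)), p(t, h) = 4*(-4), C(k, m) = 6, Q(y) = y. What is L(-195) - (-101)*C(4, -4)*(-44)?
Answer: -72792931/2730 ≈ -26664.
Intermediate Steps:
p(t, h) = -16
R(Z) = 1/(2*Z) (R(Z) = 1/(Z + Z) = 1/(2*Z))
L(O) = -(-16 + O)/(14*O) (L(O) = -1/(2*O)*(O - 16)/7 = -1/(2*O)*(-16 + O)/7 = -(-16 + O)/(14*O))
L(-195) - (-101)*C(4, -4)*(-44) = (1/14)*(16 - 1*(-195))/(-195) - (-101)*6*(-44) = (1/14)*(-1/195)*(16 + 195) - (-101)*(-264) = (1/14)*(-1/195)*211 - 1*26664 = -211/2730 - 26664 = -72792931/2730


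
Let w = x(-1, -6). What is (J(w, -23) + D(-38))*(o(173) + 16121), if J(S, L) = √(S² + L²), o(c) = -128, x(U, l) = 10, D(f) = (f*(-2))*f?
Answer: -46187784 + 15993*√629 ≈ -4.5787e+7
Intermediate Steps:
D(f) = -2*f² (D(f) = (-2*f)*f = -2*f²)
w = 10
J(S, L) = √(L² + S²)
(J(w, -23) + D(-38))*(o(173) + 16121) = (√((-23)² + 10²) - 2*(-38)²)*(-128 + 16121) = (√(529 + 100) - 2*1444)*15993 = (√629 - 2888)*15993 = (-2888 + √629)*15993 = -46187784 + 15993*√629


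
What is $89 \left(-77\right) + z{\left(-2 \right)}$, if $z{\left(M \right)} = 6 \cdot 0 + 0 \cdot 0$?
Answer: $-6853$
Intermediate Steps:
$z{\left(M \right)} = 0$ ($z{\left(M \right)} = 0 + 0 = 0$)
$89 \left(-77\right) + z{\left(-2 \right)} = 89 \left(-77\right) + 0 = -6853 + 0 = -6853$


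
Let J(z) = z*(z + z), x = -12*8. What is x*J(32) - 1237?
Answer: -197845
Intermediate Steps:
x = -96
J(z) = 2*z**2 (J(z) = z*(2*z) = 2*z**2)
x*J(32) - 1237 = -192*32**2 - 1237 = -192*1024 - 1237 = -96*2048 - 1237 = -196608 - 1237 = -197845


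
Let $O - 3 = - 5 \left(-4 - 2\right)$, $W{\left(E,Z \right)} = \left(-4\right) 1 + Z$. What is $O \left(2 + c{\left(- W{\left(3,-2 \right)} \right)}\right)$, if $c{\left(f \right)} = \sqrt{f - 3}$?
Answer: $66 + 33 \sqrt{3} \approx 123.16$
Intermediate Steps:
$W{\left(E,Z \right)} = -4 + Z$
$c{\left(f \right)} = \sqrt{-3 + f}$
$O = 33$ ($O = 3 - 5 \left(-4 - 2\right) = 3 - -30 = 3 + 30 = 33$)
$O \left(2 + c{\left(- W{\left(3,-2 \right)} \right)}\right) = 33 \left(2 + \sqrt{-3 - \left(-4 - 2\right)}\right) = 33 \left(2 + \sqrt{-3 - -6}\right) = 33 \left(2 + \sqrt{-3 + 6}\right) = 33 \left(2 + \sqrt{3}\right) = 66 + 33 \sqrt{3}$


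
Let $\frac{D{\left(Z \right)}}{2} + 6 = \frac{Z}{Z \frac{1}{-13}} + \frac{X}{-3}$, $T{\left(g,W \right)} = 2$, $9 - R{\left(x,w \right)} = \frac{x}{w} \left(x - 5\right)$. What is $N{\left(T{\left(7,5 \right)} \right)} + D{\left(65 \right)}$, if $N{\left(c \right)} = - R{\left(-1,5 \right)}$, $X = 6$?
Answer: $- \frac{249}{5} \approx -49.8$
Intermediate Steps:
$R{\left(x,w \right)} = 9 - \frac{x \left(-5 + x\right)}{w}$ ($R{\left(x,w \right)} = 9 - \frac{x}{w} \left(x - 5\right) = 9 - \frac{x}{w} \left(-5 + x\right) = 9 - \frac{x \left(-5 + x\right)}{w}$)
$N{\left(c \right)} = - \frac{39}{5}$ ($N{\left(c \right)} = - \frac{- \left(-1\right)^{2} + 5 \left(-1\right) + 9 \cdot 5}{5} = - \frac{\left(-1\right) 1 - 5 + 45}{5} = - \frac{-1 - 5 + 45}{5} = - \frac{39}{5}$)
$D{\left(Z \right)} = -42$ ($D{\left(Z \right)} = -12 + 2 \left(\frac{Z}{Z \frac{1}{-13}} + \frac{6}{-3}\right) = -12 + 2 \left(\frac{Z}{Z \left(- \frac{1}{13}\right)} + 6 \left(- \frac{1}{3}\right)\right) = -12 + 2 \left(\frac{Z}{\left(- \frac{1}{13}\right) Z} - 2\right) = -12 + 2 \left(Z \left(- \frac{13}{Z}\right) - 2\right) = -12 + 2 \left(-13 - 2\right) = -12 + 2 \left(-15\right) = -12 - 30 = -42$)
$N{\left(T{\left(7,5 \right)} \right)} + D{\left(65 \right)} = - \frac{39}{5} - 42 = - \frac{249}{5}$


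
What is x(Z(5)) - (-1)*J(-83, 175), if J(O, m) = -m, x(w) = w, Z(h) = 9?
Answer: -166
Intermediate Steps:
x(Z(5)) - (-1)*J(-83, 175) = 9 - (-1)*(-1*175) = 9 - (-1)*(-175) = 9 - 1*175 = 9 - 175 = -166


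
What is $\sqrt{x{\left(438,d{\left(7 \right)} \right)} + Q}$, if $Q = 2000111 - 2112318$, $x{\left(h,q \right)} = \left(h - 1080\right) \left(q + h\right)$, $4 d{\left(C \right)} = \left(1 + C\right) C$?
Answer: $i \sqrt{402391} \approx 634.34 i$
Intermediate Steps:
$d{\left(C \right)} = \frac{C \left(1 + C\right)}{4}$ ($d{\left(C \right)} = \frac{\left(1 + C\right) C}{4} = \frac{C \left(1 + C\right)}{4}$)
$x{\left(h,q \right)} = \left(-1080 + h\right) \left(h + q\right)$
$Q = -112207$ ($Q = 2000111 - 2112318 = -112207$)
$\sqrt{x{\left(438,d{\left(7 \right)} \right)} + Q} = \sqrt{\left(438^{2} - 473040 - 1080 \cdot \frac{1}{4} \cdot 7 \left(1 + 7\right) + 438 \cdot \frac{1}{4} \cdot 7 \left(1 + 7\right)\right) - 112207} = \sqrt{\left(191844 - 473040 - 1080 \cdot \frac{1}{4} \cdot 7 \cdot 8 + 438 \cdot \frac{1}{4} \cdot 7 \cdot 8\right) - 112207} = \sqrt{\left(191844 - 473040 - 15120 + 438 \cdot 14\right) - 112207} = \sqrt{\left(191844 - 473040 - 15120 + 6132\right) - 112207} = \sqrt{-290184 - 112207} = \sqrt{-402391} = i \sqrt{402391}$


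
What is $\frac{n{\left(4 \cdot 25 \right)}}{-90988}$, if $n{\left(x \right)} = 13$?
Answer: $- \frac{13}{90988} \approx -0.00014288$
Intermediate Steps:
$\frac{n{\left(4 \cdot 25 \right)}}{-90988} = \frac{13}{-90988} = 13 \left(- \frac{1}{90988}\right) = - \frac{13}{90988}$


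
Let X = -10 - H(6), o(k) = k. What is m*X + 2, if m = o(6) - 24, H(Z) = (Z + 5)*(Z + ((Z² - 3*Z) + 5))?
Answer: 5924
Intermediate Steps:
H(Z) = (5 + Z)*(5 + Z² - 2*Z) (H(Z) = (5 + Z)*(Z + (5 + Z² - 3*Z)) = (5 + Z)*(5 + Z² - 2*Z))
m = -18 (m = 6 - 24 = -18)
X = -329 (X = -10 - (25 + 6³ - 5*6 + 3*6²) = -10 - (25 + 216 - 30 + 3*36) = -10 - (25 + 216 - 30 + 108) = -10 - 1*319 = -10 - 319 = -329)
m*X + 2 = -18*(-329) + 2 = 5922 + 2 = 5924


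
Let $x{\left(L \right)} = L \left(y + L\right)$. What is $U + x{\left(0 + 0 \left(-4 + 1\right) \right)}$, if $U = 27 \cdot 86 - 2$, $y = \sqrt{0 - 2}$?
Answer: $2320$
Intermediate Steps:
$y = i \sqrt{2}$ ($y = \sqrt{-2} = i \sqrt{2} \approx 1.4142 i$)
$x{\left(L \right)} = L \left(L + i \sqrt{2}\right)$ ($x{\left(L \right)} = L \left(i \sqrt{2} + L\right) = L \left(L + i \sqrt{2}\right)$)
$U = 2320$ ($U = 2322 - 2 = 2320$)
$U + x{\left(0 + 0 \left(-4 + 1\right) \right)} = 2320 + \left(0 + 0 \left(-4 + 1\right)\right) \left(\left(0 + 0 \left(-4 + 1\right)\right) + i \sqrt{2}\right) = 2320 + \left(0 + 0 \left(-3\right)\right) \left(\left(0 + 0 \left(-3\right)\right) + i \sqrt{2}\right) = 2320 + \left(0 + 0\right) \left(\left(0 + 0\right) + i \sqrt{2}\right) = 2320 + 0 \left(0 + i \sqrt{2}\right) = 2320 + 0 i \sqrt{2} = 2320 + 0 = 2320$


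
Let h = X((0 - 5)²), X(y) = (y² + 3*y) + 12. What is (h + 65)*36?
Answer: 27972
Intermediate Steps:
X(y) = 12 + y² + 3*y
h = 712 (h = 12 + ((0 - 5)²)² + 3*(0 - 5)² = 12 + ((-5)²)² + 3*(-5)² = 12 + 25² + 3*25 = 12 + 625 + 75 = 712)
(h + 65)*36 = (712 + 65)*36 = 777*36 = 27972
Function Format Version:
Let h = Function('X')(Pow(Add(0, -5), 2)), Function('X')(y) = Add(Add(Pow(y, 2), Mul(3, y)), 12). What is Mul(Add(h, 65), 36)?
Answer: 27972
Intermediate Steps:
Function('X')(y) = Add(12, Pow(y, 2), Mul(3, y))
h = 712 (h = Add(12, Pow(Pow(Add(0, -5), 2), 2), Mul(3, Pow(Add(0, -5), 2))) = Add(12, Pow(Pow(-5, 2), 2), Mul(3, Pow(-5, 2))) = Add(12, Pow(25, 2), Mul(3, 25)) = Add(12, 625, 75) = 712)
Mul(Add(h, 65), 36) = Mul(Add(712, 65), 36) = Mul(777, 36) = 27972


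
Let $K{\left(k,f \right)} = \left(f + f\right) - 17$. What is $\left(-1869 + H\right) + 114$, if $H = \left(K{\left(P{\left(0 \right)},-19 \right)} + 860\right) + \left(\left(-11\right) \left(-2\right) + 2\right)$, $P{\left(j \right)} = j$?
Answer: $-926$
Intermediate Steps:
$K{\left(k,f \right)} = -17 + 2 f$ ($K{\left(k,f \right)} = 2 f - 17 = -17 + 2 f$)
$H = 829$ ($H = \left(\left(-17 + 2 \left(-19\right)\right) + 860\right) + \left(\left(-11\right) \left(-2\right) + 2\right) = \left(\left(-17 - 38\right) + 860\right) + \left(22 + 2\right) = \left(-55 + 860\right) + 24 = 805 + 24 = 829$)
$\left(-1869 + H\right) + 114 = \left(-1869 + 829\right) + 114 = -1040 + 114 = -926$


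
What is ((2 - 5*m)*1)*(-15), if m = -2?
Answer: -180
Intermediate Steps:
((2 - 5*m)*1)*(-15) = ((2 - 5*(-2))*1)*(-15) = ((2 + 10)*1)*(-15) = (12*1)*(-15) = 12*(-15) = -180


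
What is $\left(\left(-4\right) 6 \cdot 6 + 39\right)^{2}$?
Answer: $11025$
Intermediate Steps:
$\left(\left(-4\right) 6 \cdot 6 + 39\right)^{2} = \left(\left(-24\right) 6 + 39\right)^{2} = \left(-144 + 39\right)^{2} = \left(-105\right)^{2} = 11025$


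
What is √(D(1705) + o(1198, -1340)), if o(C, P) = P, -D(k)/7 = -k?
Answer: √10595 ≈ 102.93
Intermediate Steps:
D(k) = 7*k (D(k) = -(-7)*k = 7*k)
√(D(1705) + o(1198, -1340)) = √(7*1705 - 1340) = √(11935 - 1340) = √10595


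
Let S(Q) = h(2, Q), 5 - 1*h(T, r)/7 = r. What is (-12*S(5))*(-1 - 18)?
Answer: 0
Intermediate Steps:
h(T, r) = 35 - 7*r
S(Q) = 35 - 7*Q
(-12*S(5))*(-1 - 18) = (-12*(35 - 7*5))*(-1 - 18) = -12*(35 - 35)*(-19) = -12*0*(-19) = 0*(-19) = 0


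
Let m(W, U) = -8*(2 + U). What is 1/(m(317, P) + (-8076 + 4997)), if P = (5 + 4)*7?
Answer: -1/3599 ≈ -0.00027785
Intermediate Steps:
P = 63 (P = 9*7 = 63)
m(W, U) = -16 - 8*U
1/(m(317, P) + (-8076 + 4997)) = 1/((-16 - 8*63) + (-8076 + 4997)) = 1/((-16 - 504) - 3079) = 1/(-520 - 3079) = 1/(-3599) = -1/3599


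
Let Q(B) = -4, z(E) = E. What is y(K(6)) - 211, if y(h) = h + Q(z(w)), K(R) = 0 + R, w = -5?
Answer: -209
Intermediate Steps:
K(R) = R
y(h) = -4 + h (y(h) = h - 4 = -4 + h)
y(K(6)) - 211 = (-4 + 6) - 211 = 2 - 211 = -209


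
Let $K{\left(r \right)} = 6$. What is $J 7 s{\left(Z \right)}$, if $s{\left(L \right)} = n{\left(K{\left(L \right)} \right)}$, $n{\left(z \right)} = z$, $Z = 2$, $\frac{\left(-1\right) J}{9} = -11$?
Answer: $4158$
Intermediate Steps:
$J = 99$ ($J = \left(-9\right) \left(-11\right) = 99$)
$s{\left(L \right)} = 6$
$J 7 s{\left(Z \right)} = 99 \cdot 7 \cdot 6 = 693 \cdot 6 = 4158$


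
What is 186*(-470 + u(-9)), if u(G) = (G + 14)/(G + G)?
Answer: -262415/3 ≈ -87472.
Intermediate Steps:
u(G) = (14 + G)/(2*G) (u(G) = (14 + G)/((2*G)) = (14 + G)*(1/(2*G)) = (14 + G)/(2*G))
186*(-470 + u(-9)) = 186*(-470 + (1/2)*(14 - 9)/(-9)) = 186*(-470 + (1/2)*(-1/9)*5) = 186*(-470 - 5/18) = 186*(-8465/18) = -262415/3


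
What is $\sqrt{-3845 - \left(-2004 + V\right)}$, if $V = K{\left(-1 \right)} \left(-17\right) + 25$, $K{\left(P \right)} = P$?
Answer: $i \sqrt{1883} \approx 43.394 i$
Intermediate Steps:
$V = 42$ ($V = \left(-1\right) \left(-17\right) + 25 = 17 + 25 = 42$)
$\sqrt{-3845 - \left(-2004 + V\right)} = \sqrt{-3845 + \left(2004 - 42\right)} = \sqrt{-3845 + 1962} = \sqrt{-1883} = i \sqrt{1883}$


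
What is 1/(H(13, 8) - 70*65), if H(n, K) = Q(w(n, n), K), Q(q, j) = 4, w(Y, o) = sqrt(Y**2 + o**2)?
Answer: -1/4546 ≈ -0.00021997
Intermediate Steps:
H(n, K) = 4
1/(H(13, 8) - 70*65) = 1/(4 - 70*65) = 1/(4 - 4550) = 1/(-4546) = -1/4546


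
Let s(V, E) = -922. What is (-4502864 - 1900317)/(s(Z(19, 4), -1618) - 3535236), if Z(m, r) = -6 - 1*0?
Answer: 6403181/3536158 ≈ 1.8108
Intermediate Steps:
Z(m, r) = -6 (Z(m, r) = -6 + 0 = -6)
(-4502864 - 1900317)/(s(Z(19, 4), -1618) - 3535236) = (-4502864 - 1900317)/(-922 - 3535236) = -6403181/(-3536158) = -6403181*(-1/3536158) = 6403181/3536158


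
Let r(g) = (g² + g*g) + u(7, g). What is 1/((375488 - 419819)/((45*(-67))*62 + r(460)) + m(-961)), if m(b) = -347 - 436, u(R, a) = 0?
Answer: -236270/185043741 ≈ -0.0012768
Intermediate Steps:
r(g) = 2*g² (r(g) = (g² + g*g) + 0 = (g² + g²) + 0 = 2*g² + 0 = 2*g²)
m(b) = -783
1/((375488 - 419819)/((45*(-67))*62 + r(460)) + m(-961)) = 1/((375488 - 419819)/((45*(-67))*62 + 2*460²) - 783) = 1/(-44331/(-3015*62 + 2*211600) - 783) = 1/(-44331/(-186930 + 423200) - 783) = 1/(-44331/236270 - 783) = 1/(-185043741/236270) = -236270/185043741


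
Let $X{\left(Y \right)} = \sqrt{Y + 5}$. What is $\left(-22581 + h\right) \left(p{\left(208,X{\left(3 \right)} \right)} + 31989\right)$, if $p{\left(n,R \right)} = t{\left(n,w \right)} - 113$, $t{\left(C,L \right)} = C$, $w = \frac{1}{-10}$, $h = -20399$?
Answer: $-1378970320$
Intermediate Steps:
$w = - \frac{1}{10} \approx -0.1$
$X{\left(Y \right)} = \sqrt{5 + Y}$
$p{\left(n,R \right)} = -113 + n$ ($p{\left(n,R \right)} = n - 113 = -113 + n$)
$\left(-22581 + h\right) \left(p{\left(208,X{\left(3 \right)} \right)} + 31989\right) = \left(-22581 - 20399\right) \left(\left(-113 + 208\right) + 31989\right) = - 42980 \left(95 + 31989\right) = \left(-42980\right) 32084 = -1378970320$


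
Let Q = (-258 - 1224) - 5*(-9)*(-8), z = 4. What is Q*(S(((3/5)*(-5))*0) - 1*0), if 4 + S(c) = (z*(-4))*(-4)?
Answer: -110520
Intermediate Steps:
S(c) = 60 (S(c) = -4 + (4*(-4))*(-4) = -4 - 16*(-4) = -4 + 64 = 60)
Q = -1842 (Q = -1482 + 45*(-8) = -1482 - 360 = -1842)
Q*(S(((3/5)*(-5))*0) - 1*0) = -1842*(60 - 1*0) = -1842*(60 + 0) = -1842*60 = -110520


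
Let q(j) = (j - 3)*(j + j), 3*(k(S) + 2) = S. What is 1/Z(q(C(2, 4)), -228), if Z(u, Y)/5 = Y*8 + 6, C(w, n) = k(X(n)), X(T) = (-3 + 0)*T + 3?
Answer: -1/9090 ≈ -0.00011001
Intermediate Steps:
X(T) = 3 - 3*T (X(T) = -3*T + 3 = 3 - 3*T)
k(S) = -2 + S/3
C(w, n) = -1 - n (C(w, n) = -2 + (3 - 3*n)/3 = -2 + (1 - n) = -1 - n)
q(j) = 2*j*(-3 + j) (q(j) = (-3 + j)*(2*j) = 2*j*(-3 + j))
Z(u, Y) = 30 + 40*Y (Z(u, Y) = 5*(Y*8 + 6) = 5*(8*Y + 6) = 5*(6 + 8*Y) = 30 + 40*Y)
1/Z(q(C(2, 4)), -228) = 1/(30 + 40*(-228)) = 1/(30 - 9120) = 1/(-9090) = -1/9090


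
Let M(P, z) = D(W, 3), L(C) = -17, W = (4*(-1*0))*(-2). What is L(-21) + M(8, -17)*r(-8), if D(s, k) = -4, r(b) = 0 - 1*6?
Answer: 7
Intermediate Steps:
W = 0 (W = (4*0)*(-2) = 0*(-2) = 0)
r(b) = -6 (r(b) = 0 - 6 = -6)
M(P, z) = -4
L(-21) + M(8, -17)*r(-8) = -17 - 4*(-6) = -17 + 24 = 7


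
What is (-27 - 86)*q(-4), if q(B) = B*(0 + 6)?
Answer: 2712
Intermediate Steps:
q(B) = 6*B (q(B) = B*6 = 6*B)
(-27 - 86)*q(-4) = (-27 - 86)*(6*(-4)) = -113*(-24) = 2712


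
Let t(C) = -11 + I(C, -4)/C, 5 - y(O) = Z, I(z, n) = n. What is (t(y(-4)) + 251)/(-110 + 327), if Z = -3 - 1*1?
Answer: 308/279 ≈ 1.1039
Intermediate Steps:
Z = -4 (Z = -3 - 1 = -4)
y(O) = 9 (y(O) = 5 - 1*(-4) = 5 + 4 = 9)
t(C) = -11 - 4/C
(t(y(-4)) + 251)/(-110 + 327) = ((-11 - 4/9) + 251)/(-110 + 327) = ((-11 - 4*⅑) + 251)/217 = ((-11 - 4/9) + 251)*(1/217) = (-103/9 + 251)*(1/217) = (2156/9)*(1/217) = 308/279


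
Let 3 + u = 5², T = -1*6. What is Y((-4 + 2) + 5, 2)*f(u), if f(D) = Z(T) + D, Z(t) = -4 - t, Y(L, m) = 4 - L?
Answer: 24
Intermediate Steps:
T = -6
u = 22 (u = -3 + 5² = -3 + 25 = 22)
f(D) = 2 + D (f(D) = (-4 - 1*(-6)) + D = (-4 + 6) + D = 2 + D)
Y((-4 + 2) + 5, 2)*f(u) = (4 - ((-4 + 2) + 5))*(2 + 22) = (4 - (-2 + 5))*24 = (4 - 1*3)*24 = (4 - 3)*24 = 1*24 = 24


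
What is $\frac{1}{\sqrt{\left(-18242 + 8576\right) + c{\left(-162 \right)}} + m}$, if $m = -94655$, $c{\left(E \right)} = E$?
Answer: $- \frac{94655}{8959578853} - \frac{6 i \sqrt{273}}{8959578853} \approx -1.0565 \cdot 10^{-5} - 1.1065 \cdot 10^{-8} i$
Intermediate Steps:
$\frac{1}{\sqrt{\left(-18242 + 8576\right) + c{\left(-162 \right)}} + m} = \frac{1}{\sqrt{\left(-18242 + 8576\right) - 162} - 94655} = \frac{1}{\sqrt{-9666 - 162} - 94655} = \frac{1}{\sqrt{-9828} - 94655} = \frac{1}{6 i \sqrt{273} - 94655} = \frac{1}{-94655 + 6 i \sqrt{273}}$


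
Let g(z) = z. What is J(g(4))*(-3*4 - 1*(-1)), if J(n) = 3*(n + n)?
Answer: -264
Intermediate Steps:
J(n) = 6*n (J(n) = 3*(2*n) = 6*n)
J(g(4))*(-3*4 - 1*(-1)) = (6*4)*(-3*4 - 1*(-1)) = 24*(-12 + 1) = 24*(-11) = -264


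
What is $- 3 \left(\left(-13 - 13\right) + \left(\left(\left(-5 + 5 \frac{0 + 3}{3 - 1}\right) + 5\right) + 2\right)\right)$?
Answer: $\frac{99}{2} \approx 49.5$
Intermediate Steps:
$- 3 \left(\left(-13 - 13\right) + \left(\left(\left(-5 + 5 \frac{0 + 3}{3 - 1}\right) + 5\right) + 2\right)\right) = - 3 \left(-26 + \left(\left(\left(-5 + 5 \cdot \frac{3}{2}\right) + 5\right) + 2\right)\right) = - 3 \left(-26 + \left(\left(\left(-5 + \frac{15}{2}\right) + 5\right) + 2\right)\right) = - 3 \left(-26 + \left(\left(\frac{5}{2} + 5\right) + 2\right)\right) = - 3 \left(-26 + \left(\frac{15}{2} + 2\right)\right) = - 3 \left(-26 + \frac{19}{2}\right) = \left(-3\right) \left(- \frac{33}{2}\right) = \frac{99}{2}$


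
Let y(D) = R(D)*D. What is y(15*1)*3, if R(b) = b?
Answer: 675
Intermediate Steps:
y(D) = D² (y(D) = D*D = D²)
y(15*1)*3 = (15*1)²*3 = 15²*3 = 225*3 = 675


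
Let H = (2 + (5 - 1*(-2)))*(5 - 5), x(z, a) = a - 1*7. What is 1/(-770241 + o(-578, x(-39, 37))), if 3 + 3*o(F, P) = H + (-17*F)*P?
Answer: -1/671982 ≈ -1.4881e-6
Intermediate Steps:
x(z, a) = -7 + a (x(z, a) = a - 7 = -7 + a)
H = 0 (H = (2 + (5 + 2))*0 = (2 + 7)*0 = 9*0 = 0)
o(F, P) = -1 - 17*F*P/3 (o(F, P) = -1 + (0 + (-17*F)*P)/3 = -1 + (0 - 17*F*P)/3 = -1 + (-17*F*P)/3 = -1 - 17*F*P/3)
1/(-770241 + o(-578, x(-39, 37))) = 1/(-770241 + (-1 - 17/3*(-578)*(-7 + 37))) = 1/(-770241 + (-1 - 17/3*(-578)*30)) = 1/(-770241 + (-1 + 98260)) = 1/(-770241 + 98259) = 1/(-671982) = -1/671982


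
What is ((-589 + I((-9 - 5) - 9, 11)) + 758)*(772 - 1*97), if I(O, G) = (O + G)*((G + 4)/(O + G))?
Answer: 124200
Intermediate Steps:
I(O, G) = 4 + G (I(O, G) = (G + O)*((4 + G)/(G + O)) = 4 + G)
((-589 + I((-9 - 5) - 9, 11)) + 758)*(772 - 1*97) = ((-589 + (4 + 11)) + 758)*(772 - 1*97) = ((-589 + 15) + 758)*(772 - 97) = (-574 + 758)*675 = 184*675 = 124200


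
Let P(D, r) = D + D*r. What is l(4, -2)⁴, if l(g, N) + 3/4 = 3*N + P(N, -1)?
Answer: 531441/256 ≈ 2075.9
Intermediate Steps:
l(g, N) = -¾ + 3*N (l(g, N) = -¾ + (3*N + N*(1 - 1)) = -¾ + (3*N + N*0) = -¾ + (3*N + 0) = -¾ + 3*N)
l(4, -2)⁴ = (-¾ + 3*(-2))⁴ = (-¾ - 6)⁴ = (-27/4)⁴ = 531441/256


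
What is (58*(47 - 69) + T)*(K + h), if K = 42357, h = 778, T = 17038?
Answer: 679893870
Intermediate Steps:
(58*(47 - 69) + T)*(K + h) = (58*(47 - 69) + 17038)*(42357 + 778) = (58*(-22) + 17038)*43135 = (-1276 + 17038)*43135 = 15762*43135 = 679893870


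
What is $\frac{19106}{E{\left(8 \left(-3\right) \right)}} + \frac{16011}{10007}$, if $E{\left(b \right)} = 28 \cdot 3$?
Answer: $\frac{96269333}{420294} \approx 229.05$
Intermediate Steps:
$E{\left(b \right)} = 84$
$\frac{19106}{E{\left(8 \left(-3\right) \right)}} + \frac{16011}{10007} = \frac{19106}{84} + \frac{16011}{10007} = 19106 \cdot \frac{1}{84} + 16011 \cdot \frac{1}{10007} = \frac{9553}{42} + \frac{16011}{10007} = \frac{96269333}{420294}$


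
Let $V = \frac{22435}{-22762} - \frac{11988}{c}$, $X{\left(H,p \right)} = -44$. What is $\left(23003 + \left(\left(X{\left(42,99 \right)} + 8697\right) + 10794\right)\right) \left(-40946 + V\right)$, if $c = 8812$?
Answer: $- \frac{43582182994344375}{25072343} \approx -1.7383 \cdot 10^{9}$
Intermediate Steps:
$V = - \frac{117642019}{50144686}$ ($V = \frac{22435}{-22762} - \frac{11988}{8812} = 22435 \left(- \frac{1}{22762}\right) - \frac{2997}{2203} = - \frac{22435}{22762} - \frac{2997}{2203} = - \frac{117642019}{50144686} \approx -2.3461$)
$\left(23003 + \left(\left(X{\left(42,99 \right)} + 8697\right) + 10794\right)\right) \left(-40946 + V\right) = \left(23003 + \left(\left(-44 + 8697\right) + 10794\right)\right) \left(-40946 - \frac{117642019}{50144686}\right) = \left(23003 + \left(8653 + 10794\right)\right) \left(- \frac{2053341954975}{50144686}\right) = \left(23003 + 19447\right) \left(- \frac{2053341954975}{50144686}\right) = 42450 \left(- \frac{2053341954975}{50144686}\right) = - \frac{43582182994344375}{25072343}$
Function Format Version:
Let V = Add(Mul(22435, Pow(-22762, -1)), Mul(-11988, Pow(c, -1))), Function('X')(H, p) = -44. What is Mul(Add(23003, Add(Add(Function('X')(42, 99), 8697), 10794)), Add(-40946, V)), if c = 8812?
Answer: Rational(-43582182994344375, 25072343) ≈ -1.7383e+9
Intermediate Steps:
V = Rational(-117642019, 50144686) (V = Add(Mul(22435, Pow(-22762, -1)), Mul(-11988, Pow(8812, -1))) = Add(Mul(22435, Rational(-1, 22762)), Mul(-11988, Rational(1, 8812))) = Add(Rational(-22435, 22762), Rational(-2997, 2203)) = Rational(-117642019, 50144686) ≈ -2.3461)
Mul(Add(23003, Add(Add(Function('X')(42, 99), 8697), 10794)), Add(-40946, V)) = Mul(Add(23003, Add(Add(-44, 8697), 10794)), Add(-40946, Rational(-117642019, 50144686))) = Mul(Add(23003, Add(8653, 10794)), Rational(-2053341954975, 50144686)) = Mul(Add(23003, 19447), Rational(-2053341954975, 50144686)) = Mul(42450, Rational(-2053341954975, 50144686)) = Rational(-43582182994344375, 25072343)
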